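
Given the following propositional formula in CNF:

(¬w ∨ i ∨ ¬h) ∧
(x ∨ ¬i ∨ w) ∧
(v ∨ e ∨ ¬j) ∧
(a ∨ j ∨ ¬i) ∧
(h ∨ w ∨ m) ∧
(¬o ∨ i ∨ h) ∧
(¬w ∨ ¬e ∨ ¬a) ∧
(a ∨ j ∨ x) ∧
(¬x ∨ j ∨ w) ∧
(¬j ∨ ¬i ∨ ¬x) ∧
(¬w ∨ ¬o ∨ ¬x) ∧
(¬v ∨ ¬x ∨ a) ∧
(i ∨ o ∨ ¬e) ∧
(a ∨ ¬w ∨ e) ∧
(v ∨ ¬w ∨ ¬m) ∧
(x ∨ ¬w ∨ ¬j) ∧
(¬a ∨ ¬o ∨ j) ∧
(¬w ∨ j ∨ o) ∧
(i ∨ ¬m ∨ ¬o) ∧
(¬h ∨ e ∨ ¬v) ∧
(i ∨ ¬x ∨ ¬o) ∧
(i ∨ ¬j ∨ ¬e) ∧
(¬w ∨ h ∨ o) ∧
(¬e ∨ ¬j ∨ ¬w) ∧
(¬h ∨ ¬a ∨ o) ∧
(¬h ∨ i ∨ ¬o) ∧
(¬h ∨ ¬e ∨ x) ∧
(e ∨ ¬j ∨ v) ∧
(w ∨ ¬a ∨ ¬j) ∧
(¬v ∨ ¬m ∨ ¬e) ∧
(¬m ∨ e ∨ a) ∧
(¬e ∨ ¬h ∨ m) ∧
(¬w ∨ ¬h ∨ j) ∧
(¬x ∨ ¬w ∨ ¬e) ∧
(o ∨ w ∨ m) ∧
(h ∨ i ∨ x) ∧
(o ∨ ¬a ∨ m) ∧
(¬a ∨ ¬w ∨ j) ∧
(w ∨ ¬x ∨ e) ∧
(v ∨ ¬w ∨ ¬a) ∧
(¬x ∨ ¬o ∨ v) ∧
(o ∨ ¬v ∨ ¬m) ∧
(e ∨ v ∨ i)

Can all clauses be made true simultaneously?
No

No, the formula is not satisfiable.

No assignment of truth values to the variables can make all 43 clauses true simultaneously.

The formula is UNSAT (unsatisfiable).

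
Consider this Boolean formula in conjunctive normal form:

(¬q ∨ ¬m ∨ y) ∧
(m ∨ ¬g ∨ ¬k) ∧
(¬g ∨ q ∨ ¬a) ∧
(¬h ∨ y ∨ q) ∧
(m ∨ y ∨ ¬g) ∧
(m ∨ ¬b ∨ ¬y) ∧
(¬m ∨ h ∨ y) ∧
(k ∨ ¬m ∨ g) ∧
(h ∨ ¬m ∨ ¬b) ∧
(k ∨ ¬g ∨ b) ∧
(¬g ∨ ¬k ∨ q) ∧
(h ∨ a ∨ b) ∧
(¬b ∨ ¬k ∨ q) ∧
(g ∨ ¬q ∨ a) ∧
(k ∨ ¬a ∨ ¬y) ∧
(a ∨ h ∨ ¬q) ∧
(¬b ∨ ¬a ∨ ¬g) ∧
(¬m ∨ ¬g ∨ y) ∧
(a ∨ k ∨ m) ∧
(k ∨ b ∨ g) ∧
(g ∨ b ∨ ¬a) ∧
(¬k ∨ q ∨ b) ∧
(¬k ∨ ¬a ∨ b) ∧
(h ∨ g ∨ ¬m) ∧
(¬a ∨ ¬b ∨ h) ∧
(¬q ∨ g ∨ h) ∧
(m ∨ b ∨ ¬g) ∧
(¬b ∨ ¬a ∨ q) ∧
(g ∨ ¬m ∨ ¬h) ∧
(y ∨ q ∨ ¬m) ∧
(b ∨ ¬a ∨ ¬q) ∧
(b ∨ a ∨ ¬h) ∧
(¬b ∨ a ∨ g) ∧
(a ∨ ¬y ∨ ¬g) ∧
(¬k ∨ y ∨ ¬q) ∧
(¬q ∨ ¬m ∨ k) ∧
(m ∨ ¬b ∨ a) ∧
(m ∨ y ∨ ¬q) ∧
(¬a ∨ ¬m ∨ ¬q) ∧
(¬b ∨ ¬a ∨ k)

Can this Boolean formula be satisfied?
No

No, the formula is not satisfiable.

No assignment of truth values to the variables can make all 40 clauses true simultaneously.

The formula is UNSAT (unsatisfiable).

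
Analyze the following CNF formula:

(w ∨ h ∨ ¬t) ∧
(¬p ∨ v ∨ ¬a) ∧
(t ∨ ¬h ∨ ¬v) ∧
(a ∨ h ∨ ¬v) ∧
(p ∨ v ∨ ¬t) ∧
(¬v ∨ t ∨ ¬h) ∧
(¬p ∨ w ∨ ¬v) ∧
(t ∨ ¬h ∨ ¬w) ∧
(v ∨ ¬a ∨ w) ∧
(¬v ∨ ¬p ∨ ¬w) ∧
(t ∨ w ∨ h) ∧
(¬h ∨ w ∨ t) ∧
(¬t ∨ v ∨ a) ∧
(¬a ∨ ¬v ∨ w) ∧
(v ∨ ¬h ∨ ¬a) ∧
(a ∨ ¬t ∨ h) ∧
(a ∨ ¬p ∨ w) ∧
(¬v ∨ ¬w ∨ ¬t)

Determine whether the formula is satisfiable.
Yes

Yes, the formula is satisfiable.

One satisfying assignment is: w=True, h=False, a=False, p=False, t=False, v=False

Verification: With this assignment, all 18 clauses evaluate to true.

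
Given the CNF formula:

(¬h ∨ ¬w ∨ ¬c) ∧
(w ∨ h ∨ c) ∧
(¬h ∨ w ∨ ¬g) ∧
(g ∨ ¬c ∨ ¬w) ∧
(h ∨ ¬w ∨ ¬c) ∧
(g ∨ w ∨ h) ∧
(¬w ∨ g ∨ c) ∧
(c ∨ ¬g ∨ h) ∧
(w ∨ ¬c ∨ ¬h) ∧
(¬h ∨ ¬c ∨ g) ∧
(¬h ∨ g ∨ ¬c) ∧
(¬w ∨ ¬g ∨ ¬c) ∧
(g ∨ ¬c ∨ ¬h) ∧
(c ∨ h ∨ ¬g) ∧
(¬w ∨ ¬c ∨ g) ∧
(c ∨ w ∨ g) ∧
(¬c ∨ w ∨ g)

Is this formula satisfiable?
Yes

Yes, the formula is satisfiable.

One satisfying assignment is: c=False, g=True, h=True, w=True

Verification: With this assignment, all 17 clauses evaluate to true.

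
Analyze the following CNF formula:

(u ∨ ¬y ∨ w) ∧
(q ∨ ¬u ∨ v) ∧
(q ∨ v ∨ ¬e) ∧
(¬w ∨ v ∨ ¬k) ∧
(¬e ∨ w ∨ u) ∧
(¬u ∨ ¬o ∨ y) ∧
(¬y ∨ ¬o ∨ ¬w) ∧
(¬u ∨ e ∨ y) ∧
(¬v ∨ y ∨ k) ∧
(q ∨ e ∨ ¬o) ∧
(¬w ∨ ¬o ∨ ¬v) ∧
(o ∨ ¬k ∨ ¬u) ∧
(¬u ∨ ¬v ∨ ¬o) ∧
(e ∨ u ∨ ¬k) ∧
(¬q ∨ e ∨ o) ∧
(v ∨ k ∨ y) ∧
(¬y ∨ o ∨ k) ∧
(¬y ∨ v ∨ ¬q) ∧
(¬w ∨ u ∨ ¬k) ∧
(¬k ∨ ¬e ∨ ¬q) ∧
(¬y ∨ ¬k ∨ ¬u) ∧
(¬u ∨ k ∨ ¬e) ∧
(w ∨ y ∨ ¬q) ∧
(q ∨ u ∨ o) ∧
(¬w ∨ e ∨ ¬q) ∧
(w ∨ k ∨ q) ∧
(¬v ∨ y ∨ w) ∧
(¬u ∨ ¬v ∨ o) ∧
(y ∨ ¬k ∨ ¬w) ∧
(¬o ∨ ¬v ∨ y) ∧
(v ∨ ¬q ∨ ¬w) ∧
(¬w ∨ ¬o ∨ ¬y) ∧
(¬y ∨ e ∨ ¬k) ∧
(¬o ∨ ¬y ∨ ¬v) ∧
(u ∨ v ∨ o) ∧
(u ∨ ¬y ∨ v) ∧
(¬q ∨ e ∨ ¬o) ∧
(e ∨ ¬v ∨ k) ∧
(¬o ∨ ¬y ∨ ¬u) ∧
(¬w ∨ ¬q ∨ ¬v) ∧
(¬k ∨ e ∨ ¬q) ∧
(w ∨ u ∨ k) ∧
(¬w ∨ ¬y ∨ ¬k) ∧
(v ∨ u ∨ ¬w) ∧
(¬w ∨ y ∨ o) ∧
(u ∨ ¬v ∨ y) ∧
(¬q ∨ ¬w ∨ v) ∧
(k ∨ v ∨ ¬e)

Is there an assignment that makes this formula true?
No

No, the formula is not satisfiable.

No assignment of truth values to the variables can make all 48 clauses true simultaneously.

The formula is UNSAT (unsatisfiable).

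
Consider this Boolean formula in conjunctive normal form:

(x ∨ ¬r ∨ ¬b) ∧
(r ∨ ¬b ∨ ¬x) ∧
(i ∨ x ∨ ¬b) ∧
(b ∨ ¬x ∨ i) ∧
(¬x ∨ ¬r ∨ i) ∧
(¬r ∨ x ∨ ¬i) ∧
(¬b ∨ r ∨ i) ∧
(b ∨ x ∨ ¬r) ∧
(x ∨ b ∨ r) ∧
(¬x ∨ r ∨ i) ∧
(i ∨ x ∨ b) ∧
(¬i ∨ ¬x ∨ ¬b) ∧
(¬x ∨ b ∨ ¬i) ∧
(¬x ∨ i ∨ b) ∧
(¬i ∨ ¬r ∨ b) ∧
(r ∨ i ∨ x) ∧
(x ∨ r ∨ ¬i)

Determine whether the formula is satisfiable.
No

No, the formula is not satisfiable.

No assignment of truth values to the variables can make all 17 clauses true simultaneously.

The formula is UNSAT (unsatisfiable).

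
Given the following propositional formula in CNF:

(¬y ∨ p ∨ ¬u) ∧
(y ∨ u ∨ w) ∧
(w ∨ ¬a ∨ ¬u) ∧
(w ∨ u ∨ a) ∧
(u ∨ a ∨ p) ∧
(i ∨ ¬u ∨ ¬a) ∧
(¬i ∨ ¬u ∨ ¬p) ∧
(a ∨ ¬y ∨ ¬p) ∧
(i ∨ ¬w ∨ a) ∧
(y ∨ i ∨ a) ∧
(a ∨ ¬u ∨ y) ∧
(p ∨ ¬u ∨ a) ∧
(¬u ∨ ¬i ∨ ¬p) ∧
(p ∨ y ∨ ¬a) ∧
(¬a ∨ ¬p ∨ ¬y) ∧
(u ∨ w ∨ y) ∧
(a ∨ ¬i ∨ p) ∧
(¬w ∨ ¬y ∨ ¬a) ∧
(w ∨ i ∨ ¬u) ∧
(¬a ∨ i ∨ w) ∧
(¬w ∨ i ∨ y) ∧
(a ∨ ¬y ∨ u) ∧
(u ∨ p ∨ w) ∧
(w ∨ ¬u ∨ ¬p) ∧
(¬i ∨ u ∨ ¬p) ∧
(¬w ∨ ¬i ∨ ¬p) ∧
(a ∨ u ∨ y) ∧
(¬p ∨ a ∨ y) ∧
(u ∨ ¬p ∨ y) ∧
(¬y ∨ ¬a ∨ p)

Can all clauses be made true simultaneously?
No

No, the formula is not satisfiable.

No assignment of truth values to the variables can make all 30 clauses true simultaneously.

The formula is UNSAT (unsatisfiable).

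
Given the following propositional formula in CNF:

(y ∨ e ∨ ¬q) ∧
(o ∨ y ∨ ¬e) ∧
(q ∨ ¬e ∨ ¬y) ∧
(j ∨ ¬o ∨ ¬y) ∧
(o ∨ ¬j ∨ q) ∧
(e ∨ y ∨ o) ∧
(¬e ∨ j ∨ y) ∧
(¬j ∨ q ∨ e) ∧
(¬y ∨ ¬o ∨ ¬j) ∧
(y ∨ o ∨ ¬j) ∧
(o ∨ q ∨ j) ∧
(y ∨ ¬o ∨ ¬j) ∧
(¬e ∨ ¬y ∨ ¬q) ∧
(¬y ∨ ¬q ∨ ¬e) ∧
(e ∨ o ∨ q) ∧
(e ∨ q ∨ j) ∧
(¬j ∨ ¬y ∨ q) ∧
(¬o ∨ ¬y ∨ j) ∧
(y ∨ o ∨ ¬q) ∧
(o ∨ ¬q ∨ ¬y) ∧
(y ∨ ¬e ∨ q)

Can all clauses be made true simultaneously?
No

No, the formula is not satisfiable.

No assignment of truth values to the variables can make all 21 clauses true simultaneously.

The formula is UNSAT (unsatisfiable).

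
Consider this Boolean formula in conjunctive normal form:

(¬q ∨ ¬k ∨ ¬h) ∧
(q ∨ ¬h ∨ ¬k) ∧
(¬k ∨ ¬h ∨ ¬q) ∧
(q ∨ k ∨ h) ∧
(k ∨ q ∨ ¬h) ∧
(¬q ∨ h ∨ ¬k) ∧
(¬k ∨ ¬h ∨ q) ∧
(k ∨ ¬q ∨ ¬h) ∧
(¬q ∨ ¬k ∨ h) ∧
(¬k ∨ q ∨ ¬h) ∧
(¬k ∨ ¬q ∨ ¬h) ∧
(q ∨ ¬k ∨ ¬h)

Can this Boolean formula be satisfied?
Yes

Yes, the formula is satisfiable.

One satisfying assignment is: q=True, h=False, k=False

Verification: With this assignment, all 12 clauses evaluate to true.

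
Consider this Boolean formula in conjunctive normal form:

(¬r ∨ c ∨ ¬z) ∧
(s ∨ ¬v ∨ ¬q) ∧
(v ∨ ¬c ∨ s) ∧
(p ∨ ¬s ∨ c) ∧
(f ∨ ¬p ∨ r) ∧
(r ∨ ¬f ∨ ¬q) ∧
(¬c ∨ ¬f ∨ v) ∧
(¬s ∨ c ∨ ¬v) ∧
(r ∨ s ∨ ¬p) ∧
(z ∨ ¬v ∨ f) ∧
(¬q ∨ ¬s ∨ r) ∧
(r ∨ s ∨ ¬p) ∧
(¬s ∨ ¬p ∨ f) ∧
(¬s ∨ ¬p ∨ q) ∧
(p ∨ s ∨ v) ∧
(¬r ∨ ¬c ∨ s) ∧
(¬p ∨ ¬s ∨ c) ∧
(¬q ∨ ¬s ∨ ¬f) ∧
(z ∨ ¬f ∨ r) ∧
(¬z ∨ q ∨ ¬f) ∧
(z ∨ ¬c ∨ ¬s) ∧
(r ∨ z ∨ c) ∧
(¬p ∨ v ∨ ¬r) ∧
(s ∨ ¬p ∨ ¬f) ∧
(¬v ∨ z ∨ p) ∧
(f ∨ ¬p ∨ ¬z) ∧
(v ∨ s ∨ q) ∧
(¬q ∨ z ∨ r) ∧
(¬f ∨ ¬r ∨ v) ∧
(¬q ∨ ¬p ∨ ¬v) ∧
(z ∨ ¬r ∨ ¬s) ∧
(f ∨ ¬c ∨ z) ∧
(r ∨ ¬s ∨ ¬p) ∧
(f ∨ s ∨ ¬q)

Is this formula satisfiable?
Yes

Yes, the formula is satisfiable.

One satisfying assignment is: p=False, z=True, s=True, q=False, c=True, r=False, f=False, v=False

Verification: With this assignment, all 34 clauses evaluate to true.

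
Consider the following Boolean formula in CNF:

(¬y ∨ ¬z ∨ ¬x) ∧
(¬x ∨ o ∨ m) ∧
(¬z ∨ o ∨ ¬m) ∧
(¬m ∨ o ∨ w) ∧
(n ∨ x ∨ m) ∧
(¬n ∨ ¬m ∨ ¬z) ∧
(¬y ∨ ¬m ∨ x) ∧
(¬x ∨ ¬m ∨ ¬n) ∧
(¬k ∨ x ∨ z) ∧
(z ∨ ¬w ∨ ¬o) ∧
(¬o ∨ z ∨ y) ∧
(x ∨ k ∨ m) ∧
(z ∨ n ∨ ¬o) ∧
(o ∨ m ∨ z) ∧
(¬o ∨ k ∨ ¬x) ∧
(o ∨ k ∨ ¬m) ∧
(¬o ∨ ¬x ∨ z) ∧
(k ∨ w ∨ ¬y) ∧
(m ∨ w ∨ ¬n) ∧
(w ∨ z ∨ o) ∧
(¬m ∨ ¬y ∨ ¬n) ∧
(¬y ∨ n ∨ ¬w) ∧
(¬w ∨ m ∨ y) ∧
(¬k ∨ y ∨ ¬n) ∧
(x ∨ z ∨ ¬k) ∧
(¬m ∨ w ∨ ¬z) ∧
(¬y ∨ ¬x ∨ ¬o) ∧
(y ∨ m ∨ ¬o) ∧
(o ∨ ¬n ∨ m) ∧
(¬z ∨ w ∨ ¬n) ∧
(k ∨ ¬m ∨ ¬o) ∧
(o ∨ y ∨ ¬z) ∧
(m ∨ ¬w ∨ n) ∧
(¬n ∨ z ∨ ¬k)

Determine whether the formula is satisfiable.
Yes

Yes, the formula is satisfiable.

One satisfying assignment is: o=True, z=True, w=True, k=True, n=False, m=True, y=False, x=False

Verification: With this assignment, all 34 clauses evaluate to true.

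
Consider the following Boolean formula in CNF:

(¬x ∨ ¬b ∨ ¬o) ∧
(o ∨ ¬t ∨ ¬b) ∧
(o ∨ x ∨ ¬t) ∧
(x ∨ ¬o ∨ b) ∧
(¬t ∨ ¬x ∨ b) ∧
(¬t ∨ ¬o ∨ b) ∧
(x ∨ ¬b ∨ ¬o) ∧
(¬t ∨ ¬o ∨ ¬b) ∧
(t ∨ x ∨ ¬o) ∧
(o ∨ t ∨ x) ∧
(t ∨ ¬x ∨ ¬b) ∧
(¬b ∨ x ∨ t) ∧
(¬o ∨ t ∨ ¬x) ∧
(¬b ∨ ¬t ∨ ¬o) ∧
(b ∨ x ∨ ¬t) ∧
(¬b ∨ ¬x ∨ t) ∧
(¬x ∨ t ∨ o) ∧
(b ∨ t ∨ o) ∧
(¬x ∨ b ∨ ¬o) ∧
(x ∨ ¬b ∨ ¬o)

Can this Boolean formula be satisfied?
No

No, the formula is not satisfiable.

No assignment of truth values to the variables can make all 20 clauses true simultaneously.

The formula is UNSAT (unsatisfiable).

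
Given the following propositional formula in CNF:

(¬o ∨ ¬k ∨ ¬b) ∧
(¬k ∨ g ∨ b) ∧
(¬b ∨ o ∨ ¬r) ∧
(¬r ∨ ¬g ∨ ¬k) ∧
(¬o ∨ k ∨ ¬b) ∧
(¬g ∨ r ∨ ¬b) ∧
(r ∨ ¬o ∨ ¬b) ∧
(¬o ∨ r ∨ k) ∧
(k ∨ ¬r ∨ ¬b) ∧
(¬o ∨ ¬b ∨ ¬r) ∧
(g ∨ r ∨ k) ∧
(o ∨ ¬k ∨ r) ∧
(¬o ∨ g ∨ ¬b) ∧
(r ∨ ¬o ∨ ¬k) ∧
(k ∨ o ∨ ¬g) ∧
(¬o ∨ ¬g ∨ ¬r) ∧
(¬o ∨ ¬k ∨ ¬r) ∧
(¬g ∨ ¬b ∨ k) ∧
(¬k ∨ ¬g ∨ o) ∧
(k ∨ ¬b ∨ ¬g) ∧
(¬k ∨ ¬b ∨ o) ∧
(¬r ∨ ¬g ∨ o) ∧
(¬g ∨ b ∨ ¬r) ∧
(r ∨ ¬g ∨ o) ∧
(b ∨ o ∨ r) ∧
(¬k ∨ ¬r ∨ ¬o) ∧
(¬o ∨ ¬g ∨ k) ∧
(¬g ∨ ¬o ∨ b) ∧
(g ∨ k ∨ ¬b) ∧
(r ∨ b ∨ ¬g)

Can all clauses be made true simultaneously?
Yes

Yes, the formula is satisfiable.

One satisfying assignment is: g=False, o=False, r=True, k=False, b=False

Verification: With this assignment, all 30 clauses evaluate to true.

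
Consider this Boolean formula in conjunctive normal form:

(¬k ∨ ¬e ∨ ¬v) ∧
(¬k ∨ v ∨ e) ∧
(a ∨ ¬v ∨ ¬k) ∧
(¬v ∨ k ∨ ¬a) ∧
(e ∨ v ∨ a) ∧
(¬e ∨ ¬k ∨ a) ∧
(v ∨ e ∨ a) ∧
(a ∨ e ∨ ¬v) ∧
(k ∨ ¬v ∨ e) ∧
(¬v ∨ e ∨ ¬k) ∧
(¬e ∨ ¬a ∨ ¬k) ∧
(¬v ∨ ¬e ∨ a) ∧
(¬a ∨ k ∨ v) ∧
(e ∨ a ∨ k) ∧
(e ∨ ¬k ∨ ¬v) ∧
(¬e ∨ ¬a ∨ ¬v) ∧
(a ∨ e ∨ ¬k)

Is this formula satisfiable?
Yes

Yes, the formula is satisfiable.

One satisfying assignment is: v=False, e=True, a=False, k=False

Verification: With this assignment, all 17 clauses evaluate to true.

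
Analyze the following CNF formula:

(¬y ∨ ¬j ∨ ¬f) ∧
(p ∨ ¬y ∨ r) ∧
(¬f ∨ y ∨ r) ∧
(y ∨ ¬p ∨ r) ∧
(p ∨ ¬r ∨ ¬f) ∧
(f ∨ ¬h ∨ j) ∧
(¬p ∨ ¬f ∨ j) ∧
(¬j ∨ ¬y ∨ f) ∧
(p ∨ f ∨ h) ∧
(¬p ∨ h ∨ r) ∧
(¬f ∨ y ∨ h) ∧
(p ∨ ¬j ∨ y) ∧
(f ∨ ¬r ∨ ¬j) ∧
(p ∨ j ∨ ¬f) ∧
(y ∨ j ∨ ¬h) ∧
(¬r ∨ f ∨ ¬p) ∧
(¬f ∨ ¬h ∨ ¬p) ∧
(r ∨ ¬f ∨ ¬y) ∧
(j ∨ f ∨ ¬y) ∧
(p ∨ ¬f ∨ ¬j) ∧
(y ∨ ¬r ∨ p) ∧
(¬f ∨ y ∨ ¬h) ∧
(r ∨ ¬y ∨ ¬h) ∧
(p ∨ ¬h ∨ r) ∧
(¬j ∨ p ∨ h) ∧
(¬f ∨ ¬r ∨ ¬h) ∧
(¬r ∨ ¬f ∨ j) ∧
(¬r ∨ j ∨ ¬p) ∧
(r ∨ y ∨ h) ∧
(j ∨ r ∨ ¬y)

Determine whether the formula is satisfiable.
No

No, the formula is not satisfiable.

No assignment of truth values to the variables can make all 30 clauses true simultaneously.

The formula is UNSAT (unsatisfiable).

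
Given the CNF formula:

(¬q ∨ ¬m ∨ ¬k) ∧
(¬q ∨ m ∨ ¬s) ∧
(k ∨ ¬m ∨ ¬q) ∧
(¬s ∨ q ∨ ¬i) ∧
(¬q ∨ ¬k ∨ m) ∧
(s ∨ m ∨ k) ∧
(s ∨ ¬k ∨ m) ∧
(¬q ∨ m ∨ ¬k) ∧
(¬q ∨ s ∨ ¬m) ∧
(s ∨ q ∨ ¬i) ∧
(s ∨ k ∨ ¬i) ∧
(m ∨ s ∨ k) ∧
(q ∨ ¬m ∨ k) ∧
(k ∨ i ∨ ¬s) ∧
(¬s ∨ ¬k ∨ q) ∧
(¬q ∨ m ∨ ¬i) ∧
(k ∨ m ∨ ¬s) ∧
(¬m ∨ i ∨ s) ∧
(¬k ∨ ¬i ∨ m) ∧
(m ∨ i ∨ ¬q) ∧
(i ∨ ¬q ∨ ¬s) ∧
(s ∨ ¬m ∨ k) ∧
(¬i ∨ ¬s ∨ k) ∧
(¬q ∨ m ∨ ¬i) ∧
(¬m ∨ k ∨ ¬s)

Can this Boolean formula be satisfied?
No

No, the formula is not satisfiable.

No assignment of truth values to the variables can make all 25 clauses true simultaneously.

The formula is UNSAT (unsatisfiable).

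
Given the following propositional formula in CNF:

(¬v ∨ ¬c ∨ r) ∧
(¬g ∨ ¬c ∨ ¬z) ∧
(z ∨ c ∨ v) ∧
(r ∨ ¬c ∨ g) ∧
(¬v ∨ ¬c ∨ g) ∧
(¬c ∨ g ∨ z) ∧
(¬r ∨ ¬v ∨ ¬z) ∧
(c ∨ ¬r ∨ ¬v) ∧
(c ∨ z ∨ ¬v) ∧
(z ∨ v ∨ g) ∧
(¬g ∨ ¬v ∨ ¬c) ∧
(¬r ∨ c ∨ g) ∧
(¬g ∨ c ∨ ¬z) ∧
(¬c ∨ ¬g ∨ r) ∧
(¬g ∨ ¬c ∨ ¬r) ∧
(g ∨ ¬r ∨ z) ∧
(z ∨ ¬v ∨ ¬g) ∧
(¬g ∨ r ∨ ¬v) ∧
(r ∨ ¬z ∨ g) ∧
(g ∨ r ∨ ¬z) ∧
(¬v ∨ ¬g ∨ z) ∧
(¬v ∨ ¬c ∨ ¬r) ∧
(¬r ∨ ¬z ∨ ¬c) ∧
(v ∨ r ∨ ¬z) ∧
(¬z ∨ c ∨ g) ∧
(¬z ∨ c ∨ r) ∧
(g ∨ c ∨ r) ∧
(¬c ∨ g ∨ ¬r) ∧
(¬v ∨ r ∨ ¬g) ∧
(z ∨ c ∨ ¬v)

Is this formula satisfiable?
No

No, the formula is not satisfiable.

No assignment of truth values to the variables can make all 30 clauses true simultaneously.

The formula is UNSAT (unsatisfiable).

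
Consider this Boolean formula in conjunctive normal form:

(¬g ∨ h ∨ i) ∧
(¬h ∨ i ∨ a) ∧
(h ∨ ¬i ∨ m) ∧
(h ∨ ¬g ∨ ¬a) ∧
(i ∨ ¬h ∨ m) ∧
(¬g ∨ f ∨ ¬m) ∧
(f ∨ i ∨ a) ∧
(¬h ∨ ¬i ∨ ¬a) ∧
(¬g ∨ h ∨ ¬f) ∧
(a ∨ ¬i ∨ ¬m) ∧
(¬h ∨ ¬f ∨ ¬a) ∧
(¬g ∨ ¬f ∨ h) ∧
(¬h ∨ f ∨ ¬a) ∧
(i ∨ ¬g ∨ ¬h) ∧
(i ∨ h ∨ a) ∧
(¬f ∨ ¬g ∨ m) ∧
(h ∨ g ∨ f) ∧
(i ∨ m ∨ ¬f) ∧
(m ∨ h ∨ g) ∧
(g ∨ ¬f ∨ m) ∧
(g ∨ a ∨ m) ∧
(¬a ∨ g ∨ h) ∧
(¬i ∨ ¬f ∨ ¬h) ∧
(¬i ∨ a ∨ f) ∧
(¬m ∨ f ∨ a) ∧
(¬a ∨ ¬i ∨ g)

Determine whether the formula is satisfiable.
No

No, the formula is not satisfiable.

No assignment of truth values to the variables can make all 26 clauses true simultaneously.

The formula is UNSAT (unsatisfiable).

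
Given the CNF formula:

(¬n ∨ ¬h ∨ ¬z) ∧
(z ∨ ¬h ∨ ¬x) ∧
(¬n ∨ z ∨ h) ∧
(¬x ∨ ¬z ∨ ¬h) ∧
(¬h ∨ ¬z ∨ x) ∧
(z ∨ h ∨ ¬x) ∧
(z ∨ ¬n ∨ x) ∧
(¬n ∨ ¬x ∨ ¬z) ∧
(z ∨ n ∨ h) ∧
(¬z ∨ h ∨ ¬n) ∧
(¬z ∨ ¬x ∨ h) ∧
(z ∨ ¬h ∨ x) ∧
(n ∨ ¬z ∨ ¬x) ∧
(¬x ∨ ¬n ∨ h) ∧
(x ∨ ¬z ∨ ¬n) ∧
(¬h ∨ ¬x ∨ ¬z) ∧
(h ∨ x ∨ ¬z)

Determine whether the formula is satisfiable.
No

No, the formula is not satisfiable.

No assignment of truth values to the variables can make all 17 clauses true simultaneously.

The formula is UNSAT (unsatisfiable).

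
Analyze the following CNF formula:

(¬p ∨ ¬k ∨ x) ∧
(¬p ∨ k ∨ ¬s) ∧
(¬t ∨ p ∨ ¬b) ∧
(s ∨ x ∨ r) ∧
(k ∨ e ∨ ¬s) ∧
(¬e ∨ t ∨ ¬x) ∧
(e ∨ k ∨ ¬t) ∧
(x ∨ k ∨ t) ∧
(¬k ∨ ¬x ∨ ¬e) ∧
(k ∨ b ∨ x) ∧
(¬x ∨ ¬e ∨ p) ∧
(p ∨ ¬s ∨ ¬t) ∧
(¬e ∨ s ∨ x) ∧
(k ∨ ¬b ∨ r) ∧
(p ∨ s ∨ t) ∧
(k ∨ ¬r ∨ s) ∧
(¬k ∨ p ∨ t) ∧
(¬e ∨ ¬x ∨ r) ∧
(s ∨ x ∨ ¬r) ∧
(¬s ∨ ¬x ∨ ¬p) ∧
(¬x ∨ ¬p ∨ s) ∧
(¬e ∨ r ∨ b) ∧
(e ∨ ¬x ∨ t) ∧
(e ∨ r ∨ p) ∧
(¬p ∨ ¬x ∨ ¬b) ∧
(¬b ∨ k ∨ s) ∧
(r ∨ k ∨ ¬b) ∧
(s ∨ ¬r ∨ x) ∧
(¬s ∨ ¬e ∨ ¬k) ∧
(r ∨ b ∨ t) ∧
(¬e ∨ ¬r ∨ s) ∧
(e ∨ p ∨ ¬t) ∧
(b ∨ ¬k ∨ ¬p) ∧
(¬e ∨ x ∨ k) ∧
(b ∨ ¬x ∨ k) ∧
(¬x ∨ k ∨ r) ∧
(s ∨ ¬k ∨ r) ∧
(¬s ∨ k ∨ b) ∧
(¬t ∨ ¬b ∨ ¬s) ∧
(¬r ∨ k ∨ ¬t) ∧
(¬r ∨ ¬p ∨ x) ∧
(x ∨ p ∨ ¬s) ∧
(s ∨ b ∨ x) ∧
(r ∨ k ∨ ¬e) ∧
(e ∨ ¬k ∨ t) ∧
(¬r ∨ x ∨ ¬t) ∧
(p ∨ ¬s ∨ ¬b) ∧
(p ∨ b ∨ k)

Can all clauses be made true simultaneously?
No

No, the formula is not satisfiable.

No assignment of truth values to the variables can make all 48 clauses true simultaneously.

The formula is UNSAT (unsatisfiable).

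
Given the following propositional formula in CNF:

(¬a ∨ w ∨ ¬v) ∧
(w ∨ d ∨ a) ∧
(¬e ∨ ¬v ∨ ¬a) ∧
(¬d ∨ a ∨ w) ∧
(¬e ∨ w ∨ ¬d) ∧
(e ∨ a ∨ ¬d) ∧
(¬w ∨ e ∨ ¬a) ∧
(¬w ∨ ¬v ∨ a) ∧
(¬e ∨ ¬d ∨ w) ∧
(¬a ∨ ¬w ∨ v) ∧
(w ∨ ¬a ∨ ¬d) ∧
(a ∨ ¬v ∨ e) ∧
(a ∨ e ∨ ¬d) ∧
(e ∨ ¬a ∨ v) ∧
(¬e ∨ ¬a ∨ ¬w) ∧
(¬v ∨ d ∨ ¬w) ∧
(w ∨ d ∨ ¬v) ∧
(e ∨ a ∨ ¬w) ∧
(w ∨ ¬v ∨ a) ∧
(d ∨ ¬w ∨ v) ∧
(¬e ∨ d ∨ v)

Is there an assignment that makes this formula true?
Yes

Yes, the formula is satisfiable.

One satisfying assignment is: w=True, a=False, e=True, v=False, d=True

Verification: With this assignment, all 21 clauses evaluate to true.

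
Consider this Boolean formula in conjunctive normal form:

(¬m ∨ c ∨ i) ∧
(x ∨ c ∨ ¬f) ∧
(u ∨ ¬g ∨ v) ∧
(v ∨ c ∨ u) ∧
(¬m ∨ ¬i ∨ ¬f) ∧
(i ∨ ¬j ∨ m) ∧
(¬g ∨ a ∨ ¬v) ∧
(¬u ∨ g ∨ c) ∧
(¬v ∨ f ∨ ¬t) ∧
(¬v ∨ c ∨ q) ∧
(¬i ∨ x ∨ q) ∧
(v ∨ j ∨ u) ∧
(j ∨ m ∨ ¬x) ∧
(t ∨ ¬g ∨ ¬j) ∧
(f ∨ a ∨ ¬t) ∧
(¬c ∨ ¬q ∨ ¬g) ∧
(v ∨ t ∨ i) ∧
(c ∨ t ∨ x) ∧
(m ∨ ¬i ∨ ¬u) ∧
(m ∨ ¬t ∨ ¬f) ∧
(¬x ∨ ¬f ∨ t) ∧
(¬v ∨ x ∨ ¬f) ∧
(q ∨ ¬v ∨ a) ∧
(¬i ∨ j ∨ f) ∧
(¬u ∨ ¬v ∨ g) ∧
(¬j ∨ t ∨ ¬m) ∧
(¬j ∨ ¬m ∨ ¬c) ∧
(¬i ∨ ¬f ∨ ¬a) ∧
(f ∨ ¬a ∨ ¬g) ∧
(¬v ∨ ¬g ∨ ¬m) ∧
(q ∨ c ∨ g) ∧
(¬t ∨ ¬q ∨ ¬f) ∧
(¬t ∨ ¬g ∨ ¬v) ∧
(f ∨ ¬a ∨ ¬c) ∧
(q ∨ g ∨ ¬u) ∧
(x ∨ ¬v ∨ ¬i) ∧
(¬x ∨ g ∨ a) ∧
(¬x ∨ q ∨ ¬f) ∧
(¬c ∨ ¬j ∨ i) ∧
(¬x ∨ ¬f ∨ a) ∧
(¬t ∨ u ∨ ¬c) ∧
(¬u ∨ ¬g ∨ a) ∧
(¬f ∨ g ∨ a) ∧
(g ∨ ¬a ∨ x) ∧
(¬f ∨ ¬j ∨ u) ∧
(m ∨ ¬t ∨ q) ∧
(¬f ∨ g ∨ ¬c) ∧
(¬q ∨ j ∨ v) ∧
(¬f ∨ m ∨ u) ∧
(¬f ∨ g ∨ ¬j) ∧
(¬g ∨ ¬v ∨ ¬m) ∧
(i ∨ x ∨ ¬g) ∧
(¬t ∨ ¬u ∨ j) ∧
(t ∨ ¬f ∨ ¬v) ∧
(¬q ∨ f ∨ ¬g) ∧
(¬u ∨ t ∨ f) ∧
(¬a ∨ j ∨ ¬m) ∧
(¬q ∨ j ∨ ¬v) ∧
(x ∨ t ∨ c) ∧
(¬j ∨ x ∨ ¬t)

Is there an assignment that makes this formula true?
Yes

Yes, the formula is satisfiable.

One satisfying assignment is: m=False, g=False, f=False, i=True, u=False, q=True, a=False, t=False, c=True, j=True, v=False, x=False

Verification: With this assignment, all 60 clauses evaluate to true.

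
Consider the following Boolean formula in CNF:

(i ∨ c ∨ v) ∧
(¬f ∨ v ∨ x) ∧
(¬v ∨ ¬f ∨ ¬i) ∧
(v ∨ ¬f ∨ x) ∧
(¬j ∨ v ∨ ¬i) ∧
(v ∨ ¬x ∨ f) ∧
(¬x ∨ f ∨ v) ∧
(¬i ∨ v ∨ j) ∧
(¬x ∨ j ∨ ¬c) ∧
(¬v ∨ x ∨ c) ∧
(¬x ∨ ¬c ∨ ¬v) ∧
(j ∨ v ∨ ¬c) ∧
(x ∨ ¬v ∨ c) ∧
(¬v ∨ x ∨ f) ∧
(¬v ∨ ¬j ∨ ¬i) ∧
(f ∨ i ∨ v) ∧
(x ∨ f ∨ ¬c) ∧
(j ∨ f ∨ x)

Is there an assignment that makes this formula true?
Yes

Yes, the formula is satisfiable.

One satisfying assignment is: x=True, j=False, c=False, v=True, f=False, i=False

Verification: With this assignment, all 18 clauses evaluate to true.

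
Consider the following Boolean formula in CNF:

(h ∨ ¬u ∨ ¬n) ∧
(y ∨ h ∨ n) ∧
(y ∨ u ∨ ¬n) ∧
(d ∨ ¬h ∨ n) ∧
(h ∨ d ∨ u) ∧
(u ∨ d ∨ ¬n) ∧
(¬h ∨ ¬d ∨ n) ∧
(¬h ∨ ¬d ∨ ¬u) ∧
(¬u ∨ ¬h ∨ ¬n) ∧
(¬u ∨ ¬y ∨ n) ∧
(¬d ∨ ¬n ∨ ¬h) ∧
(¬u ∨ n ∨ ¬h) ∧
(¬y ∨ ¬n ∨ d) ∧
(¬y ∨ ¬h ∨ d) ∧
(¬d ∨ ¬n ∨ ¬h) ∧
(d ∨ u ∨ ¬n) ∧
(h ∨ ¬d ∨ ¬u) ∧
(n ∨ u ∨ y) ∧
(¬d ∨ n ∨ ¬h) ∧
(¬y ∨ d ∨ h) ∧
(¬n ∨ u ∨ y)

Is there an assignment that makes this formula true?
Yes

Yes, the formula is satisfiable.

One satisfying assignment is: d=True, h=False, y=True, n=False, u=False

Verification: With this assignment, all 21 clauses evaluate to true.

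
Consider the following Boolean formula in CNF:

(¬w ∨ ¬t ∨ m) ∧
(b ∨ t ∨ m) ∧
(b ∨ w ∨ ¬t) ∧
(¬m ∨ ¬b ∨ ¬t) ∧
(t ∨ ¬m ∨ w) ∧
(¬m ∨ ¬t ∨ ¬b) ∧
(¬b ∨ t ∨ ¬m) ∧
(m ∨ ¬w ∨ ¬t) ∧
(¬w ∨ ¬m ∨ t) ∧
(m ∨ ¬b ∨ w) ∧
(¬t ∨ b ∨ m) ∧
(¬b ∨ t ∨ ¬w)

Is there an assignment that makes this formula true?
Yes

Yes, the formula is satisfiable.

One satisfying assignment is: w=True, m=True, b=False, t=True

Verification: With this assignment, all 12 clauses evaluate to true.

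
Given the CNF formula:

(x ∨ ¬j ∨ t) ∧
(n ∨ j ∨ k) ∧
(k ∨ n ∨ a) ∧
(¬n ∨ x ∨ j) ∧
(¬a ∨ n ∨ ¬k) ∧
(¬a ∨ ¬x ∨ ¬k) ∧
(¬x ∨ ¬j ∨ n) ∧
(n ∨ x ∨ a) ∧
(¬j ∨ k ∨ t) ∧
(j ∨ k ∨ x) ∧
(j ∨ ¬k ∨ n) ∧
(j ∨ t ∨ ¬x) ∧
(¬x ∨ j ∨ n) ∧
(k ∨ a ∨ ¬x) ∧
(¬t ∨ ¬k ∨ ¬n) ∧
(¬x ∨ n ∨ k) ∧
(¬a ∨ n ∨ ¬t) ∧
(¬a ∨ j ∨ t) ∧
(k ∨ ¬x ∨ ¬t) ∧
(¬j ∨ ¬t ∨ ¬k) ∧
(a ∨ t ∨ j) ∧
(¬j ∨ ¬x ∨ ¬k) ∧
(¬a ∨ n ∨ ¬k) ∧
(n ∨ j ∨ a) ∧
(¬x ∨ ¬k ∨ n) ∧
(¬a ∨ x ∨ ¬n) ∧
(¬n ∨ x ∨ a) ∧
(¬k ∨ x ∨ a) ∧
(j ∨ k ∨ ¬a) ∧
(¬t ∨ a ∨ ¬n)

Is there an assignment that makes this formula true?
No

No, the formula is not satisfiable.

No assignment of truth values to the variables can make all 30 clauses true simultaneously.

The formula is UNSAT (unsatisfiable).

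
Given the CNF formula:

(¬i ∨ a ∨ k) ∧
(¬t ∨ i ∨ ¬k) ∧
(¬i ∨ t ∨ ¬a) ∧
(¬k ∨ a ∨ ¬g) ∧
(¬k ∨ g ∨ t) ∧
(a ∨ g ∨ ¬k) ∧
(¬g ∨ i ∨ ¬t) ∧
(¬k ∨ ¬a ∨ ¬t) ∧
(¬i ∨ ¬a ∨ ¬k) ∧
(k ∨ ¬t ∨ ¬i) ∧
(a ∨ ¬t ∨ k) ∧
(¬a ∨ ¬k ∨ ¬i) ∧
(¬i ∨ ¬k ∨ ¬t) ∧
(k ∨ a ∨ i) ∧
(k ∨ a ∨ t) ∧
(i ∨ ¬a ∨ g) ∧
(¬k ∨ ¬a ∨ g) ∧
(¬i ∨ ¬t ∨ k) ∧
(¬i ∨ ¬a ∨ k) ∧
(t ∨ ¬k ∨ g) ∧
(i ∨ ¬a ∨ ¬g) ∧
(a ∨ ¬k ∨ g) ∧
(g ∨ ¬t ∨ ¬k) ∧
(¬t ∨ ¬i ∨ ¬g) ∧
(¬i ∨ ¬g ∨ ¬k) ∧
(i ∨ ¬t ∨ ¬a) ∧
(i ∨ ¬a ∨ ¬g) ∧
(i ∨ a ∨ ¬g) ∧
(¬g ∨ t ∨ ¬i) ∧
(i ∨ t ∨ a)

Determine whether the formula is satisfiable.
No

No, the formula is not satisfiable.

No assignment of truth values to the variables can make all 30 clauses true simultaneously.

The formula is UNSAT (unsatisfiable).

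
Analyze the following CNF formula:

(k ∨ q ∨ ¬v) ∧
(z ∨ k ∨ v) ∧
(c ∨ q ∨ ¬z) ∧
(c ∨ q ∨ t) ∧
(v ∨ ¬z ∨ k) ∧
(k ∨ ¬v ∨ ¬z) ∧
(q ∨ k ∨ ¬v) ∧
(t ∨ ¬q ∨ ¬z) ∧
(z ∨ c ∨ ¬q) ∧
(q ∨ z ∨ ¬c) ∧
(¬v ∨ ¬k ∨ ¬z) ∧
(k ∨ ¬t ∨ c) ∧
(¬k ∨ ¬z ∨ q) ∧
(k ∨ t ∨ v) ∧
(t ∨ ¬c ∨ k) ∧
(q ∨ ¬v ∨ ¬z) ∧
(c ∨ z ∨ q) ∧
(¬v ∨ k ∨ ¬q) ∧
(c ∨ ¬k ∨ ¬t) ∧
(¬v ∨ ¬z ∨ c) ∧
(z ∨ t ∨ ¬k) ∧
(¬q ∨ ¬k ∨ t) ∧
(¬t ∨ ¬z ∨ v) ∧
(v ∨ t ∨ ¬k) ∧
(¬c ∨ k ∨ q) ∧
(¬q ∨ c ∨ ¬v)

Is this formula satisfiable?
Yes

Yes, the formula is satisfiable.

One satisfying assignment is: k=True, v=False, c=True, q=True, t=True, z=False

Verification: With this assignment, all 26 clauses evaluate to true.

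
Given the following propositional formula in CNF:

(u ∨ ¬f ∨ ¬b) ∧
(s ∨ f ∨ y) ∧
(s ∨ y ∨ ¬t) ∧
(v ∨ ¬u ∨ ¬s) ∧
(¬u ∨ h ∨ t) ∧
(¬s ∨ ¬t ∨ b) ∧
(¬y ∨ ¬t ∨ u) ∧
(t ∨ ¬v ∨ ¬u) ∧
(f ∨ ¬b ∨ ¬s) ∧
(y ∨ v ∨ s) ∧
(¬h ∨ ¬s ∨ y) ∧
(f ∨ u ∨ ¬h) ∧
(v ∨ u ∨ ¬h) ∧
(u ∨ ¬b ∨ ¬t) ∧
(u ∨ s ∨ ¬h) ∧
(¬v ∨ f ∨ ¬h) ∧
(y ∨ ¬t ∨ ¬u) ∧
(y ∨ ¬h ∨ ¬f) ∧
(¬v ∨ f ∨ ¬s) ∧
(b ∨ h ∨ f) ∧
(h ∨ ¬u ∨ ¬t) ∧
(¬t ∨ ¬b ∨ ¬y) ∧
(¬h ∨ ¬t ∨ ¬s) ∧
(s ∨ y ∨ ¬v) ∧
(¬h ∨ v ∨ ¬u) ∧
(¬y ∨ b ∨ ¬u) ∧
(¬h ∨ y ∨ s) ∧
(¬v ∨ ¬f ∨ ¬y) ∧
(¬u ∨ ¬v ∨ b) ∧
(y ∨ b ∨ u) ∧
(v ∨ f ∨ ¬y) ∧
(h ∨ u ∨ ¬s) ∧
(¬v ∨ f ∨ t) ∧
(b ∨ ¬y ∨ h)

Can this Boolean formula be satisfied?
No

No, the formula is not satisfiable.

No assignment of truth values to the variables can make all 34 clauses true simultaneously.

The formula is UNSAT (unsatisfiable).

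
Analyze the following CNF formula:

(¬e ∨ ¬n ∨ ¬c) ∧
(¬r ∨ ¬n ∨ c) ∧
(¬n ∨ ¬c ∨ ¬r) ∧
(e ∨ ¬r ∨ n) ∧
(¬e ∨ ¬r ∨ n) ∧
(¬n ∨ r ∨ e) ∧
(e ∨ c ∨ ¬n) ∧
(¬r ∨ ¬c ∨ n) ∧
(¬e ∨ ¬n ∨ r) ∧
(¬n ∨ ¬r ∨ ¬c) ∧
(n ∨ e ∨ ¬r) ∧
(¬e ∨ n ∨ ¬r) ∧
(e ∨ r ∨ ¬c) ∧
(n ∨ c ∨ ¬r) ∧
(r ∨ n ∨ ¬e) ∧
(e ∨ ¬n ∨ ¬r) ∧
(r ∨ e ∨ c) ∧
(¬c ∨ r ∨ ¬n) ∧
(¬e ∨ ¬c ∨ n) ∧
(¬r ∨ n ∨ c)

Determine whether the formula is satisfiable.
No

No, the formula is not satisfiable.

No assignment of truth values to the variables can make all 20 clauses true simultaneously.

The formula is UNSAT (unsatisfiable).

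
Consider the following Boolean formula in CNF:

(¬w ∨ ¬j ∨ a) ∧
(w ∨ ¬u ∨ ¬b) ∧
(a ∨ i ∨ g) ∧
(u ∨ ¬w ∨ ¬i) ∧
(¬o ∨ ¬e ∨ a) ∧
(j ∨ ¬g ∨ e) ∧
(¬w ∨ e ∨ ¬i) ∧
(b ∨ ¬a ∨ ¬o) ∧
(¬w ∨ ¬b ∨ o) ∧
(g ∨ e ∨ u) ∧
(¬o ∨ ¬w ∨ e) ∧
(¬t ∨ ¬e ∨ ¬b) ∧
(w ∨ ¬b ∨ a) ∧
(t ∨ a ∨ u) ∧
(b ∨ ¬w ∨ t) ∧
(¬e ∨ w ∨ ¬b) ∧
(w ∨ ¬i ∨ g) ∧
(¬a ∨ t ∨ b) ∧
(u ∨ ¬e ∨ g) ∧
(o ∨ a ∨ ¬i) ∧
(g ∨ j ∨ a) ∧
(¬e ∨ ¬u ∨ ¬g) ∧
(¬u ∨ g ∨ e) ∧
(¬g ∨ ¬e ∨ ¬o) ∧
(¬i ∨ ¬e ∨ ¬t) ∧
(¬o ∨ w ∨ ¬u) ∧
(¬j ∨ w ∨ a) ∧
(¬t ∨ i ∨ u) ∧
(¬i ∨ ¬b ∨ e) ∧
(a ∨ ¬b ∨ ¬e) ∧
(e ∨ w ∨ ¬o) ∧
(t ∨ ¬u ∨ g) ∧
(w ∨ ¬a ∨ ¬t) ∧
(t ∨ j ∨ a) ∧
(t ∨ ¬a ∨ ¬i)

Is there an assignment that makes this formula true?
Yes

Yes, the formula is satisfiable.

One satisfying assignment is: w=False, o=False, u=False, e=False, a=True, i=False, j=True, b=True, t=False, g=True

Verification: With this assignment, all 35 clauses evaluate to true.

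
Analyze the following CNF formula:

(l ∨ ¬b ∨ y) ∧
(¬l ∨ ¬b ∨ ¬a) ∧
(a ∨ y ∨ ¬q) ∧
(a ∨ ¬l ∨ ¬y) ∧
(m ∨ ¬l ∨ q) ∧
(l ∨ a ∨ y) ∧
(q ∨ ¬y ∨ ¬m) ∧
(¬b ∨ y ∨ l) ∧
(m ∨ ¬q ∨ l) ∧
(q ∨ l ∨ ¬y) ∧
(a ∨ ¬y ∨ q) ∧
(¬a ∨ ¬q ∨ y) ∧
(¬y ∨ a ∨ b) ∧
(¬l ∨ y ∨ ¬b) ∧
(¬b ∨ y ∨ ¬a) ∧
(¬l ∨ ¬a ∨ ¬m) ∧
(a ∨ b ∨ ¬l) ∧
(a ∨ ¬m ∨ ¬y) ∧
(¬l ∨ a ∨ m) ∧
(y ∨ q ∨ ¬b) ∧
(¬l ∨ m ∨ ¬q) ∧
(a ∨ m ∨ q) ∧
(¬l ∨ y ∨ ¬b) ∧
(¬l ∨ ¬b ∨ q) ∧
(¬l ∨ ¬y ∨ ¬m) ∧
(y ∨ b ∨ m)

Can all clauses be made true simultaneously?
Yes

Yes, the formula is satisfiable.

One satisfying assignment is: y=False, l=False, a=True, m=True, q=False, b=False

Verification: With this assignment, all 26 clauses evaluate to true.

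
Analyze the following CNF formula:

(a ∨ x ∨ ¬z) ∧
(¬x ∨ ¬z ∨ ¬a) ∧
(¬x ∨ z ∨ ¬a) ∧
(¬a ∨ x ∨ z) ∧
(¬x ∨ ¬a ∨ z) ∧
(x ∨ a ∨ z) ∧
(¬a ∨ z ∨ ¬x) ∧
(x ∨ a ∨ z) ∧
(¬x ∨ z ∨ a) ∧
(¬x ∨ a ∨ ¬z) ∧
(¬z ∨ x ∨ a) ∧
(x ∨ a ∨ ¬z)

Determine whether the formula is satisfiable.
Yes

Yes, the formula is satisfiable.

One satisfying assignment is: x=False, z=True, a=True

Verification: With this assignment, all 12 clauses evaluate to true.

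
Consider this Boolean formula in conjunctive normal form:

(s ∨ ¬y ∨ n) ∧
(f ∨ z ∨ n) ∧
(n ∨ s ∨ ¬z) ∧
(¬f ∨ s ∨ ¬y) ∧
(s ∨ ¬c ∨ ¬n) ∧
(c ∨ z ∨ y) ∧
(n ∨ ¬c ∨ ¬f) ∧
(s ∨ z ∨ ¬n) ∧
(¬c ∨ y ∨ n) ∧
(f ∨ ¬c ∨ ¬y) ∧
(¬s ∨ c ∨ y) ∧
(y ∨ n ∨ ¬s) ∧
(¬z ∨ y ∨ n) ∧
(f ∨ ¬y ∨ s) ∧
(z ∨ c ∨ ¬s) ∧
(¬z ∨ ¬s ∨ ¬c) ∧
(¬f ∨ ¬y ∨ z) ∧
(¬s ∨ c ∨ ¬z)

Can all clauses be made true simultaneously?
Yes

Yes, the formula is satisfiable.

One satisfying assignment is: z=False, c=True, y=False, f=True, s=True, n=True

Verification: With this assignment, all 18 clauses evaluate to true.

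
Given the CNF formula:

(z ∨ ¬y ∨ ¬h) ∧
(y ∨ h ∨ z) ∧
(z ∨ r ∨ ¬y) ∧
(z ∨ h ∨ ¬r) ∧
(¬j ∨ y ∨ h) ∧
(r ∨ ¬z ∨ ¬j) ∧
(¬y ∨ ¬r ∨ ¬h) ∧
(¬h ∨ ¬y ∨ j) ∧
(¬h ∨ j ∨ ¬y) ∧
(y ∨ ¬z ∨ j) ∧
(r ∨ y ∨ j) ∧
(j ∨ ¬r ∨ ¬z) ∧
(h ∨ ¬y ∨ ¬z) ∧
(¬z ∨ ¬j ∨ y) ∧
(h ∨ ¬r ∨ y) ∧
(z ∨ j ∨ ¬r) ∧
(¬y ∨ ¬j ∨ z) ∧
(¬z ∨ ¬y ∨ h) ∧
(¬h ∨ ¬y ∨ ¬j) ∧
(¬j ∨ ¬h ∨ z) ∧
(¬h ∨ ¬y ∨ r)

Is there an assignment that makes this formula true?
No

No, the formula is not satisfiable.

No assignment of truth values to the variables can make all 21 clauses true simultaneously.

The formula is UNSAT (unsatisfiable).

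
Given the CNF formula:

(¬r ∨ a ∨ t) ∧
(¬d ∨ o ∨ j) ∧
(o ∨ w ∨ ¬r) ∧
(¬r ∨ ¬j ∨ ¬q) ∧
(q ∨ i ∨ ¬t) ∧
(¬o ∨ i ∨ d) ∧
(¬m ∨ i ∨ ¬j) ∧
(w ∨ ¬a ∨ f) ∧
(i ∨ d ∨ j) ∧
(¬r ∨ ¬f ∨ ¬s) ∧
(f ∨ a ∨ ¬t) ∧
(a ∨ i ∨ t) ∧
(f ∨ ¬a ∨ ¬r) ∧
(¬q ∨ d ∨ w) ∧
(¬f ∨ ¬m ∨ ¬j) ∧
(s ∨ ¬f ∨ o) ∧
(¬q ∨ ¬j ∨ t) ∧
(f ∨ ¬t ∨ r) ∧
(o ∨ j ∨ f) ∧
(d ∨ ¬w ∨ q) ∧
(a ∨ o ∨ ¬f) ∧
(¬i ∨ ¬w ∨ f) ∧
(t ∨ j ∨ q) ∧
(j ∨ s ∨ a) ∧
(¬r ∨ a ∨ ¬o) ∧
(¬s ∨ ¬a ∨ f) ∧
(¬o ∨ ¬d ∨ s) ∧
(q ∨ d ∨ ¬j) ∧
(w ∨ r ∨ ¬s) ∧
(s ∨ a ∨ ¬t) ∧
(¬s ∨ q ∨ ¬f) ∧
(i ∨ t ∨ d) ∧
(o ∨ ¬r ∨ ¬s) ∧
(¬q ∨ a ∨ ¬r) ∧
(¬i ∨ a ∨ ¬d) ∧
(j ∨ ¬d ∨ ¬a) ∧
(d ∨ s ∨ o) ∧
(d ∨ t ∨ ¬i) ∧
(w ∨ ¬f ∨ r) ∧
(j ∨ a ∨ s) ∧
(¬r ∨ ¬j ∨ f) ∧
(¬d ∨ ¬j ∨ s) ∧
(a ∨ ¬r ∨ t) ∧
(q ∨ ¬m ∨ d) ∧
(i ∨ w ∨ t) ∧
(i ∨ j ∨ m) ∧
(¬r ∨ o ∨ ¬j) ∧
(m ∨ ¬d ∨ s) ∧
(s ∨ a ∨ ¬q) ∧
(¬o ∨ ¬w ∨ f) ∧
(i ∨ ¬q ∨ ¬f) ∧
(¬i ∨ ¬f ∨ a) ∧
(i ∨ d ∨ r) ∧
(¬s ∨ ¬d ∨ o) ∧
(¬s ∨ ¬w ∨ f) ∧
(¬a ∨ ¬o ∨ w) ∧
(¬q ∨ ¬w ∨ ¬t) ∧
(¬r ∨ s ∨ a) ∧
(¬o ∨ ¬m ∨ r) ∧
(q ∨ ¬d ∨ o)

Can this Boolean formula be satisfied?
No

No, the formula is not satisfiable.

No assignment of truth values to the variables can make all 60 clauses true simultaneously.

The formula is UNSAT (unsatisfiable).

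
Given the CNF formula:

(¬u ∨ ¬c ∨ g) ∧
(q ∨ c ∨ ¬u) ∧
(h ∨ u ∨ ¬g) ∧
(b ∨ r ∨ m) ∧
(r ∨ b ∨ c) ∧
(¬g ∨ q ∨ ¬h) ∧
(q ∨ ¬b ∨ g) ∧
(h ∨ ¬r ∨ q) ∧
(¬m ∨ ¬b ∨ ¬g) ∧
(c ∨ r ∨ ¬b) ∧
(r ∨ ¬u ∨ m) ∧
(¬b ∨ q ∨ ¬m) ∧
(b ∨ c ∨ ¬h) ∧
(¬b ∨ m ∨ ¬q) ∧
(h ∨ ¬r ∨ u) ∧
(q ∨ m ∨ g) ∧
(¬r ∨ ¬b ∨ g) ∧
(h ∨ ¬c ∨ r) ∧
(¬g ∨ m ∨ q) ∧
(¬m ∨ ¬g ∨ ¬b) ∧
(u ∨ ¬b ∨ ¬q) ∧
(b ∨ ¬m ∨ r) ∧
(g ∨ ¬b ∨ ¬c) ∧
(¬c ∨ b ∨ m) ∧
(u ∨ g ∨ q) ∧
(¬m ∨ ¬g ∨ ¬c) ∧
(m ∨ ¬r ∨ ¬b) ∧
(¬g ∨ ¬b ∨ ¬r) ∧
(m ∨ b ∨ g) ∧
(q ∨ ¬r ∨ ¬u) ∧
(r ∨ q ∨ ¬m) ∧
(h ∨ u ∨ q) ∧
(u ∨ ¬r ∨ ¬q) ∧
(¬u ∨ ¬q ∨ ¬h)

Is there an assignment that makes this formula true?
Yes

Yes, the formula is satisfiable.

One satisfying assignment is: g=True, h=False, q=True, m=False, c=False, r=True, b=False, u=True

Verification: With this assignment, all 34 clauses evaluate to true.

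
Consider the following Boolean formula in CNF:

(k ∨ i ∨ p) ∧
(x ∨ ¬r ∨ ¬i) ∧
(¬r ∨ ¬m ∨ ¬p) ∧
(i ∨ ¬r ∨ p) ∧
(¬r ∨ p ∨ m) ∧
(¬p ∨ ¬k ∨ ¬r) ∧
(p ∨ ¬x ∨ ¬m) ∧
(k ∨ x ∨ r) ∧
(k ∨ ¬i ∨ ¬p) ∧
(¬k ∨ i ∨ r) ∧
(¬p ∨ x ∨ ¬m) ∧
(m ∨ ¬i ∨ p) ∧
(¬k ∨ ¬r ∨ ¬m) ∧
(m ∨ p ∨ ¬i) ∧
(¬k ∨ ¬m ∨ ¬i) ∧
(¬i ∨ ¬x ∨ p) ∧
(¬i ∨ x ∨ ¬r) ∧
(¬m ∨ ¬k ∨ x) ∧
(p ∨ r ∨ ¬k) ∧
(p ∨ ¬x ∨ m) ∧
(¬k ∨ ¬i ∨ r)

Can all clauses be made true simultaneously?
Yes

Yes, the formula is satisfiable.

One satisfying assignment is: r=False, i=False, m=False, x=True, k=False, p=True

Verification: With this assignment, all 21 clauses evaluate to true.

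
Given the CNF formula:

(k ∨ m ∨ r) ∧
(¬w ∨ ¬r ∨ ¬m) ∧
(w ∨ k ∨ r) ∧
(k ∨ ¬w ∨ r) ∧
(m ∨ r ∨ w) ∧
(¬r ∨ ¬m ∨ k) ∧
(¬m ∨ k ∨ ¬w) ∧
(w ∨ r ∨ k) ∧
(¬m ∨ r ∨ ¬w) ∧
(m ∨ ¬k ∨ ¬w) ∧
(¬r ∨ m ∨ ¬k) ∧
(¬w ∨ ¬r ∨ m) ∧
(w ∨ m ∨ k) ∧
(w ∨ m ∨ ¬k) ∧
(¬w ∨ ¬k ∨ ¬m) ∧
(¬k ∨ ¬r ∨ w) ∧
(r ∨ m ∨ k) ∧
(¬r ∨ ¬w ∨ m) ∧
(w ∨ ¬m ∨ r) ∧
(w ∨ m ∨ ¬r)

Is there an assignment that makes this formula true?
No

No, the formula is not satisfiable.

No assignment of truth values to the variables can make all 20 clauses true simultaneously.

The formula is UNSAT (unsatisfiable).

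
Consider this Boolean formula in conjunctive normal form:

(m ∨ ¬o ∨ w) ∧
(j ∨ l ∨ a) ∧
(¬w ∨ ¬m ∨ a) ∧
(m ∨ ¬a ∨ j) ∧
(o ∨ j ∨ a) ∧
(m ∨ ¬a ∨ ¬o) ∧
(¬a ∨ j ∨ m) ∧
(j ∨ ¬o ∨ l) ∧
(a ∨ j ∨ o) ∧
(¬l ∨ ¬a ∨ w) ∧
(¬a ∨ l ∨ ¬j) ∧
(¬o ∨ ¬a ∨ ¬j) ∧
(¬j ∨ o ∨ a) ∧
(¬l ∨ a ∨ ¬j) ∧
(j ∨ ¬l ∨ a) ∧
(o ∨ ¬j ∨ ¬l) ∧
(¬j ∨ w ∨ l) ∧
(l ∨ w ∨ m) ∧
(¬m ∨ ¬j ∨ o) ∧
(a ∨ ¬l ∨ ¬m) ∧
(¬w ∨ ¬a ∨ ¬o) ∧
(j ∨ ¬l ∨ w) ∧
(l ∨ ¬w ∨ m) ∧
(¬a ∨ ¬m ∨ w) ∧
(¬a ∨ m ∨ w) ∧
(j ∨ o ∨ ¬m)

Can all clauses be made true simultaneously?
No

No, the formula is not satisfiable.

No assignment of truth values to the variables can make all 26 clauses true simultaneously.

The formula is UNSAT (unsatisfiable).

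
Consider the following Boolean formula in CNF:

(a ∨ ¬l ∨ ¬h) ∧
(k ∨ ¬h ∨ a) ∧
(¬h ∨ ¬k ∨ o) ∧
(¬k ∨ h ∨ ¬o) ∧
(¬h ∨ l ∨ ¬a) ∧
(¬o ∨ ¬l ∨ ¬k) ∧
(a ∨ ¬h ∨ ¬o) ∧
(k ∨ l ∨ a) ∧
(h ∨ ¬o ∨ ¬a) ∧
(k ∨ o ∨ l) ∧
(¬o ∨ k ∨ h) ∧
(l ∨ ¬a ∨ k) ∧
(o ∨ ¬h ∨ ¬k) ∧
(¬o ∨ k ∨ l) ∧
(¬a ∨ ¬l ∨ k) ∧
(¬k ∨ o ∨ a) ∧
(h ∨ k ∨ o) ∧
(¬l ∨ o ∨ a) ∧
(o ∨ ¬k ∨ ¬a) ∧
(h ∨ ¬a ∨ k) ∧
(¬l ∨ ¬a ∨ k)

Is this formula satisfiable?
No

No, the formula is not satisfiable.

No assignment of truth values to the variables can make all 21 clauses true simultaneously.

The formula is UNSAT (unsatisfiable).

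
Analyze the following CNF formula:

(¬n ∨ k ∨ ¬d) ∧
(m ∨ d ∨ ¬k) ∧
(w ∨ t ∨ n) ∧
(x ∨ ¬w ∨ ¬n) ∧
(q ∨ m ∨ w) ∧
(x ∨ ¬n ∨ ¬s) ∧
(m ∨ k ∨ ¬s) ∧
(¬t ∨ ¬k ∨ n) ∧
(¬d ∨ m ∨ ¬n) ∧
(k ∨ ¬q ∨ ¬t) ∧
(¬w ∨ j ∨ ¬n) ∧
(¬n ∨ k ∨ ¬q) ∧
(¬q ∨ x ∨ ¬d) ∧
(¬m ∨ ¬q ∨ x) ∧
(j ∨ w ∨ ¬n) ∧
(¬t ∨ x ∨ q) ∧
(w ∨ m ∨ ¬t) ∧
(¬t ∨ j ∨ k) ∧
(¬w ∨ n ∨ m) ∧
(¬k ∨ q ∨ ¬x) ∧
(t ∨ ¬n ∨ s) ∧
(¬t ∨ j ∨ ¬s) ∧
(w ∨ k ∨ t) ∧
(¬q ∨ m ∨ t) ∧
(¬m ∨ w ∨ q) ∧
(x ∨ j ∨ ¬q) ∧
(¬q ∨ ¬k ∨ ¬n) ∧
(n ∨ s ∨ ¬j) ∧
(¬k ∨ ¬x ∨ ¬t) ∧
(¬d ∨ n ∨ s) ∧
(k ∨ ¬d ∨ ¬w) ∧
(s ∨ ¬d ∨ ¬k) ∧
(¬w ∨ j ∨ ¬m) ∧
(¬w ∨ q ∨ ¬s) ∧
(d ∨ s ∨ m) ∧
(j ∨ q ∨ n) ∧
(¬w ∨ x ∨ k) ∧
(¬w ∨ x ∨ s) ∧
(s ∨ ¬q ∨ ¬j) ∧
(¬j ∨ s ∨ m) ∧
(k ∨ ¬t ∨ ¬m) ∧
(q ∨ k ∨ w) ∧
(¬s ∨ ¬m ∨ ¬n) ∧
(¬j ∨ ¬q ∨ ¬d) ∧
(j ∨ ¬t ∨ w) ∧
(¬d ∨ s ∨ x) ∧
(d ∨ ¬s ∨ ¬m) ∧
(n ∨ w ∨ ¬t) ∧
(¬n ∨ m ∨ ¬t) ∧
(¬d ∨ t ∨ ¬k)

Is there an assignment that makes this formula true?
No

No, the formula is not satisfiable.

No assignment of truth values to the variables can make all 50 clauses true simultaneously.

The formula is UNSAT (unsatisfiable).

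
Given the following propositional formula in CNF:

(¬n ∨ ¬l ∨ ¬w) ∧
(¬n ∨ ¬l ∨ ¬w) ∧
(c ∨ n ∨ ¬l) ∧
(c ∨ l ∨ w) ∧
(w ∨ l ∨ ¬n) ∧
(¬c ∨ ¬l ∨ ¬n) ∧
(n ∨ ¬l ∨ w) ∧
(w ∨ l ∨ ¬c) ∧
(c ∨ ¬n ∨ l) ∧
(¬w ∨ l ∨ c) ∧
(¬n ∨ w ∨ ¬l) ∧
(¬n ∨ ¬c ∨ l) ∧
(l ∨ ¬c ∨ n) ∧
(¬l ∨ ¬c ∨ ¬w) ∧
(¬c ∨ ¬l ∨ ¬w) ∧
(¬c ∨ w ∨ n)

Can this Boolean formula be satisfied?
No

No, the formula is not satisfiable.

No assignment of truth values to the variables can make all 16 clauses true simultaneously.

The formula is UNSAT (unsatisfiable).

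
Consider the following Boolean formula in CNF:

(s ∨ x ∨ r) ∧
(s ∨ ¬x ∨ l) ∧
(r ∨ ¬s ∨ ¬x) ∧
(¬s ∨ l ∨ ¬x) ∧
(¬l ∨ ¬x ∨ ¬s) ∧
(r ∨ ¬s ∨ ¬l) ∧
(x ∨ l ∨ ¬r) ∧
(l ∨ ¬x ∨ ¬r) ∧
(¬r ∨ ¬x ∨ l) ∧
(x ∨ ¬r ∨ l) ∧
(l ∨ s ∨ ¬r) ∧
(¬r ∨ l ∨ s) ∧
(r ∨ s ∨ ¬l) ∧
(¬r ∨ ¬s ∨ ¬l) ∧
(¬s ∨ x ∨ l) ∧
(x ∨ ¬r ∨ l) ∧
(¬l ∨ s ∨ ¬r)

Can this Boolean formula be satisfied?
No

No, the formula is not satisfiable.

No assignment of truth values to the variables can make all 17 clauses true simultaneously.

The formula is UNSAT (unsatisfiable).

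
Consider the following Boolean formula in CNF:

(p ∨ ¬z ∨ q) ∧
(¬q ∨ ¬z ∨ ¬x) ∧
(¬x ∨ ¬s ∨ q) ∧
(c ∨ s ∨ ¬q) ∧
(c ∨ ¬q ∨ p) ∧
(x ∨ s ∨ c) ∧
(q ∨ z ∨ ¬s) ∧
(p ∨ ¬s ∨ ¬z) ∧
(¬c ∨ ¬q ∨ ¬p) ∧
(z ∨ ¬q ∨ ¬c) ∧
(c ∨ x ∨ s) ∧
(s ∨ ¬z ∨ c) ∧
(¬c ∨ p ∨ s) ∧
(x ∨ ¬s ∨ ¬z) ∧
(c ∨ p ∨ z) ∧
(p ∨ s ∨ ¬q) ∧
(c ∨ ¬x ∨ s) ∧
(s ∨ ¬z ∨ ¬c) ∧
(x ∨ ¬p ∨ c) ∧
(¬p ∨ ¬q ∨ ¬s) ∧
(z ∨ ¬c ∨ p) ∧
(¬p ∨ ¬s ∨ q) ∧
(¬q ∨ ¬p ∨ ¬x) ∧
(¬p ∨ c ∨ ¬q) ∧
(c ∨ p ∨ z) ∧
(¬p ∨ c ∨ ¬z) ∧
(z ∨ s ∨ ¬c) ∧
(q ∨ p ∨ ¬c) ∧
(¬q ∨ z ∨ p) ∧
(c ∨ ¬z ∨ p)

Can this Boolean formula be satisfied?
No

No, the formula is not satisfiable.

No assignment of truth values to the variables can make all 30 clauses true simultaneously.

The formula is UNSAT (unsatisfiable).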